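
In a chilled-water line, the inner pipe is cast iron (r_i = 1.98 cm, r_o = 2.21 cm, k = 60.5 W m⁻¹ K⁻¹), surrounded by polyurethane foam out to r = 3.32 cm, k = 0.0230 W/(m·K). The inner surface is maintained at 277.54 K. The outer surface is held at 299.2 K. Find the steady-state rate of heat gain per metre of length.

Q' = 7.69 W/m

Resistance network (inner→outer):
  R'_cast iron = ln(0.0221/0.0198)/(2πk) = 0.1099/(2π·60.5) = 2.891×10^-4 m·K/W
  R'_polyurethane foam = ln(0.0332/0.0221)/(2πk) = 0.4070/(2π·0.0230) = 2.816 m·K/W
ΣR = 2.891×10^-4 + 2.816 = 2.816 m·K/W
Q' = ΔT/ΣR = (277.54 K − 299.2 K)/2.816 = -7.69 W/m
(Negative Q' ⇒ heat flows inward; heat gain = 7.69 W/m.)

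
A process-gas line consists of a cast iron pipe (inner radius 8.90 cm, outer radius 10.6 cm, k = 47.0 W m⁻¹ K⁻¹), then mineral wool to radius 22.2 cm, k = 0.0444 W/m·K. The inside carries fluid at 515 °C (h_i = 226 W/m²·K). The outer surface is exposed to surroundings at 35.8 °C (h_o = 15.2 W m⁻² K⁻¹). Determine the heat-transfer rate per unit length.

Q' = 177 W/m

Resistance network (inner→outer):
  R'_conv,in = 1/(2πr h) = 1/(2π·0.0890·226) = 0.007913 m·K/W
  R'_cast iron = ln(0.106/0.0890)/(2πk) = 0.1748/(2π·47.0) = 5.919×10^-4 m·K/W
  R'_mineral wool = ln(0.222/0.106)/(2πk) = 0.7392/(2π·0.0444) = 2.650 m·K/W
  R'_conv,out = 1/(2πr h) = 1/(2π·0.222·15.2) = 0.04717 m·K/W
ΣR = 0.007913 + 5.919×10^-4 + 2.650 + 0.04717 = 2.706 m·K/W
Q' = ΔT/ΣR = (515 °C − 35.8 °C)/2.706 = 177 W/m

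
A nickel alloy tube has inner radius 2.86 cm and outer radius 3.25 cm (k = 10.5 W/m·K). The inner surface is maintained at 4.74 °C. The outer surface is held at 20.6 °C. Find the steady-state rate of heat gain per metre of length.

Q' = 8.19 kW/m

Q' = 2πk·ΔT/ln(r₂/r₁) = 2π × 10.5 × 15.86 / ln(0.0325/0.0286) = 8190 W/m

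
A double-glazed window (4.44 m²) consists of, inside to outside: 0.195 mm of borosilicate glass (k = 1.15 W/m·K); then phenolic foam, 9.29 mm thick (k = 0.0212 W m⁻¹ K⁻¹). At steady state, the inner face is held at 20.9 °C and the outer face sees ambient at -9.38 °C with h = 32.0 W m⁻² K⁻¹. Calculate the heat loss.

Q = 286 W

Series thermal resistances, inner to outer:
  R_borosilicate glass = L/(kA) = 1.95×10^-4/(1.15·4.44) = 3.819×10^-5 K/W
  R_phenolic foam = L/(kA) = 0.00929/(0.0212·4.44) = 0.09870 K/W
  R_conv,out = 1/(hA) = 1/(32.0·4.44) = 0.007038 K/W
ΣR = 3.819×10^-5 + 0.09870 + 0.007038 = 0.1058 K/W
Q = ΔT/ΣR = (20.9 °C − -9.38 °C)/0.1058 = 286 W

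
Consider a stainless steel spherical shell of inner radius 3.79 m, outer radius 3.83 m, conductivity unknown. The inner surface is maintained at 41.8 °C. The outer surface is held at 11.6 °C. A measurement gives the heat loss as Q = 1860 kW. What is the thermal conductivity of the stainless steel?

ΣR = ΔT/Q = |41.8 − 11.6|/1.86×10^6 = 1.624×10^-5 K/W
(1/r₁−1/r₂)/(4πk) = 1.624×10^-5 ⇒ k = 0.002756/(4π·1.624×10^-5) = 13.5 W/m·K

k = 13.5 W/m·K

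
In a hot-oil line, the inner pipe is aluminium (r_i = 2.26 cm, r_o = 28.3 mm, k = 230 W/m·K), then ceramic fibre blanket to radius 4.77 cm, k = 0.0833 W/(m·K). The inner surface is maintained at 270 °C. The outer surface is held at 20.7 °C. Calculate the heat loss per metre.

Q' = 250 W/m

Treat each layer as a resistance in series:
  R'_aluminium = ln(0.0283/0.0226)/(2πk) = 0.2249/(2π·230) = 1.556×10^-4 m·K/W
  R'_ceramic fibre blanket = ln(0.0477/0.0283)/(2πk) = 0.5221/(2π·0.0833) = 0.9975 m·K/W
ΣR = 1.556×10^-4 + 0.9975 = 0.9977 m·K/W
Q' = ΔT/ΣR = (270 °C − 20.7 °C)/0.9977 = 250 W/m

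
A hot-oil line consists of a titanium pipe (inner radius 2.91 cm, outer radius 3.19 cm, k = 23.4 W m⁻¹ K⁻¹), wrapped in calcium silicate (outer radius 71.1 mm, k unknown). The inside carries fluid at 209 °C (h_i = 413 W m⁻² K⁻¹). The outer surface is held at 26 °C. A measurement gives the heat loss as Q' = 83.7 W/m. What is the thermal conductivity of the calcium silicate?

k = 0.0587 W/m·K

ΣR = ΔT/Q' = |209 − 26|/83.7 = 2.186 m·K/W
Known resistances:
  R'_conv,in = 1/(2πr h) = 1/(2π·0.0291·413) = 0.01324 m·K/W
  R'_titanium = ln(0.0319/0.0291)/(2πk) = 0.09187/(2π·23.4) = 6.248×10^-4 m·K/W
R_calcium silicate = ΣR − ΣR_known = 2.186 − 0.01386 = 2.172 m·K/W
ln(r₂/r₁)/(2πk) = 2.172 ⇒ k = 0.8015/(2π·2.172) = 0.0587 W/m·K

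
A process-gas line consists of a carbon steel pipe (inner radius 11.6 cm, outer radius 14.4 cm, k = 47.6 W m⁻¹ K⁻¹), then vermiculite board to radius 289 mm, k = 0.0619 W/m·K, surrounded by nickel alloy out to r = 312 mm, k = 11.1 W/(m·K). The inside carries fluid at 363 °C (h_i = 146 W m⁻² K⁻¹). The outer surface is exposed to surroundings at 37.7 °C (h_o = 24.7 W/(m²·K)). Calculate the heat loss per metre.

Q' = 178 W/m

Resistance network (inner→outer):
  R'_conv,in = 1/(2πr h) = 1/(2π·0.116·146) = 0.009397 m·K/W
  R'_carbon steel = ln(0.144/0.116)/(2πk) = 0.2162/(2π·47.6) = 7.230×10^-4 m·K/W
  R'_vermiculite board = ln(0.289/0.144)/(2πk) = 0.6966/(2π·0.0619) = 1.791 m·K/W
  R'_nickel alloy = ln(0.312/0.289)/(2πk) = 0.07658/(2π·11.1) = 0.001098 m·K/W
  R'_conv,out = 1/(2πr h) = 1/(2π·0.312·24.7) = 0.02065 m·K/W
ΣR = 0.009397 + 7.230×10^-4 + 1.791 + 0.001098 + 0.02065 = 1.823 m·K/W
Q' = ΔT/ΣR = (363 °C − 37.7 °C)/1.823 = 178 W/m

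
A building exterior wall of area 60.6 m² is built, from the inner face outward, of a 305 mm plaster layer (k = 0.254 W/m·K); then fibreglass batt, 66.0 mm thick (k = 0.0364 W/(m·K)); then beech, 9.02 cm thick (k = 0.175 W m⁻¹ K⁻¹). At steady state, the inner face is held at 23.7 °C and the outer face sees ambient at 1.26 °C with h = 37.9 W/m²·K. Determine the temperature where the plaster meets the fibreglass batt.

T = 16.1 °C

Resistance network (inner→outer):
  R_plaster = L/(kA) = 0.305/(0.254·60.6) = 0.01981 K/W
  R_fibreglass batt = L/(kA) = 0.0660/(0.0364·60.6) = 0.02992 K/W
  R_beech = L/(kA) = 0.0902/(0.175·60.6) = 0.008505 K/W
  R_conv,out = 1/(hA) = 1/(37.9·60.6) = 4.354×10^-4 K/W
ΣR = 0.01981 + 0.02992 + 0.008505 + 4.354×10^-4 = 0.05867 K/W
Q = ΔT/ΣR = (23.7 °C − 1.26 °C)/0.05867 = 382.5 W
From the inner boundary to the plaster/fibreglass batt interface, ΣR_partial = 0.01981 K/W.
T_interface = T_in − Q·ΣR_partial = 23.7 °C − (382.5)(0.01981) = 16.1 °C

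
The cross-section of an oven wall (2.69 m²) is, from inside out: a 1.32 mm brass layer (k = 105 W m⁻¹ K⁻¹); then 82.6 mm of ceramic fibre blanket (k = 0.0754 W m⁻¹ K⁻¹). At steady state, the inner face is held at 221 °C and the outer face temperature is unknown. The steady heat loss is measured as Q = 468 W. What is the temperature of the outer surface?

T_out = 30.4 °C

Sum the resistances:
  R_brass = L/(kA) = 0.00132/(105·2.69) = 4.673×10^-6 K/W
  R_ceramic fibre blanket = L/(kA) = 0.0826/(0.0754·2.69) = 0.4072 K/W
ΣR = 0.4073 K/W
ΔT = Q·ΣR = 468 × 0.4073 = 190.6 K
Heat flows outward, so T_out = T_in − ΔT = 221 − 190.6 = 30.4 °C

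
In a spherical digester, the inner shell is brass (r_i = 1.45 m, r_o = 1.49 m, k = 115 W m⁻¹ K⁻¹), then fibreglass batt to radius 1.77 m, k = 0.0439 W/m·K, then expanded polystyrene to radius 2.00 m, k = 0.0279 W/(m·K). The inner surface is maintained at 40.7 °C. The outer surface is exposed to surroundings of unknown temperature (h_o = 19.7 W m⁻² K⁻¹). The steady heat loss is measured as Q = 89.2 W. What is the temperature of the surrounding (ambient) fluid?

T_out = 6.91 °C

Sum the resistances:
  R_brass = (1/1.45 − 1/1.49)/(4πk) = 0.01851/(4π·115) = 1.281×10^-5 K/W
  R_fibreglass batt = (1/1.49 − 1/1.77)/(4πk) = 0.1062/(4π·0.0439) = 0.1925 K/W
  R_expanded polystyrene = (1/1.77 − 1/2.00)/(4πk) = 0.06497/(4π·0.0279) = 0.1853 K/W
  R_conv,out = 1/(4πr²h) = 1/(4π·2.00²·19.7) = 0.001010 K/W
ΣR = 0.3788 K/W
ΔT = Q·ΣR = 89.2 × 0.3788 = 33.79 K
Heat flows outward, so T_out = T_in − ΔT = 40.7 − 33.79 = 6.91 °C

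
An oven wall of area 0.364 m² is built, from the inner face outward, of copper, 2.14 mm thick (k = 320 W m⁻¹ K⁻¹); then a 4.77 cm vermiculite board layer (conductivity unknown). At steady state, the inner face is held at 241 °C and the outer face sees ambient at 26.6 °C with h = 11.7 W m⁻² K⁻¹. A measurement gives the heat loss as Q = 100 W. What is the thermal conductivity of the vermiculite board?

k = 0.0686 W/m·K

ΣR = ΔT/Q = |241 − 26.6|/100 = 2.144 K/W
Known resistances:
  R_copper = L/(kA) = 0.00214/(320·0.364) = 1.837×10^-5 K/W
  R_conv,out = 1/(hA) = 1/(11.7·0.364) = 0.2348 K/W
R_vermiculite board = ΣR − ΣR_known = 2.144 − 0.2348 = 1.909 K/W
L/(kA) = 1.909 ⇒ k = 0.0477/(1.909·0.364) = 0.0686 W/m·K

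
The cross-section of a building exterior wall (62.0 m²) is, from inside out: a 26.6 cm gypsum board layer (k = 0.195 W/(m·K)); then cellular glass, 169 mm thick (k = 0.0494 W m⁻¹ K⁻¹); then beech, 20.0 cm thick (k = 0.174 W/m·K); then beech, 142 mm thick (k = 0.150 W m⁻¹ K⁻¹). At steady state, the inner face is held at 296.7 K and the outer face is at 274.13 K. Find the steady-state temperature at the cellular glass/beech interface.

Series thermal resistances, inner to outer:
  R_gypsum board = L/(kA) = 0.266/(0.195·62.0) = 0.02200 K/W
  R_cellular glass = L/(kA) = 0.169/(0.0494·62.0) = 0.05518 K/W
  R_beech = L/(kA) = 0.200/(0.174·62.0) = 0.01854 K/W
  R_beech = L/(kA) = 0.142/(0.150·62.0) = 0.01527 K/W
ΣR = 0.02200 + 0.05518 + 0.01854 + 0.01527 = 0.1110 K/W
Q = ΔT/ΣR = (296.7 K − 274.13 K)/0.1110 = 203.3 W
From the inner boundary to the cellular glass/beech interface, ΣR_partial = 0.07718 K/W.
T_interface = T_in − Q·ΣR_partial = 296.7 K − (203.3)(0.07718) = 281.01 K

T = 281.01 K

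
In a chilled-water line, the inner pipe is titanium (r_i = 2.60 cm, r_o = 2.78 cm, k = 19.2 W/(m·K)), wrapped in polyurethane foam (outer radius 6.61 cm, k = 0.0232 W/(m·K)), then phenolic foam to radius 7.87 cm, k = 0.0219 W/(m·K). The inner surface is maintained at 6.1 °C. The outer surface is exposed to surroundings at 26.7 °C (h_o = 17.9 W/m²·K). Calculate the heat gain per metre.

Series thermal resistances, inner to outer:
  R'_titanium = ln(0.0278/0.0260)/(2πk) = 0.06694/(2π·19.2) = 5.549×10^-4 m·K/W
  R'_polyurethane foam = ln(0.0661/0.0278)/(2πk) = 0.8661/(2π·0.0232) = 5.942 m·K/W
  R'_phenolic foam = ln(0.0787/0.0661)/(2πk) = 0.1745/(2π·0.0219) = 1.268 m·K/W
  R'_conv,out = 1/(2πr h) = 1/(2π·0.0787·17.9) = 0.1130 m·K/W
ΣR = 5.549×10^-4 + 5.942 + 1.268 + 0.1130 = 7.324 m·K/W
Q' = ΔT/ΣR = (6.1 °C − 26.7 °C)/7.324 = -2.81 W/m
(Negative Q' ⇒ heat flows inward; heat gain = 2.81 W/m.)

Q' = 2.81 W/m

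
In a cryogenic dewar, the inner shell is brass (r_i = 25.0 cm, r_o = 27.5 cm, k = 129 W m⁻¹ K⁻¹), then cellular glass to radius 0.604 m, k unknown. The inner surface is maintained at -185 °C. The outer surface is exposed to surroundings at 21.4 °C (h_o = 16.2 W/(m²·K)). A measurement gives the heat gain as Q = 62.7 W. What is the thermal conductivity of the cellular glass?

k = 0.0481 W/m·K

ΣR = ΔT/Q = |-185 − 21.4|/62.7 = 3.292 K/W
Known resistances:
  R_brass = (1/0.250 − 1/0.275)/(4πk) = 0.3636/(4π·129) = 2.243×10^-4 K/W
  R_conv,out = 1/(4πr²h) = 1/(4π·0.604²·16.2) = 0.01346 K/W
R_cellular glass = ΣR − ΣR_known = 3.292 − 0.01368 = 3.278 K/W
(1/r₁−1/r₂)/(4πk) = 3.278 ⇒ k = 1.981/(4π·3.278) = 0.0481 W/m·K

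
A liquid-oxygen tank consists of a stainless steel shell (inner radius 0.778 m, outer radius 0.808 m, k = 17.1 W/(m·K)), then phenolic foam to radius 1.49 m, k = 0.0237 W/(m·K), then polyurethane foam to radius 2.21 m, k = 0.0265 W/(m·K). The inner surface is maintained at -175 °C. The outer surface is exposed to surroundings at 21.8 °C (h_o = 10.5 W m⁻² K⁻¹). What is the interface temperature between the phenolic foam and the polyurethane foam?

T = -28.8 °C

Series thermal resistances, inner to outer:
  R_stainless steel = (1/0.778 − 1/0.808)/(4πk) = 0.04772/(4π·17.1) = 2.221×10^-4 K/W
  R_phenolic foam = (1/0.808 − 1/1.49)/(4πk) = 0.5665/(4π·0.0237) = 1.902 K/W
  R_polyurethane foam = (1/1.49 − 1/2.21)/(4πk) = 0.2187/(4π·0.0265) = 0.6566 K/W
  R_conv,out = 1/(4πr²h) = 1/(4π·2.21²·10.5) = 0.001552 K/W
ΣR = 2.221×10^-4 + 1.902 + 0.6566 + 0.001552 = 2.560 K/W
Q = ΔT/ΣR = (-175 °C − 21.8 °C)/2.560 = -76.88 W
From the inner boundary to the phenolic foam/polyurethane foam interface, ΣR_partial = 1.902 K/W.
T_interface = T_in − Q·ΣR_partial = -175 °C − (-76.88)(1.902) = -28.8 °C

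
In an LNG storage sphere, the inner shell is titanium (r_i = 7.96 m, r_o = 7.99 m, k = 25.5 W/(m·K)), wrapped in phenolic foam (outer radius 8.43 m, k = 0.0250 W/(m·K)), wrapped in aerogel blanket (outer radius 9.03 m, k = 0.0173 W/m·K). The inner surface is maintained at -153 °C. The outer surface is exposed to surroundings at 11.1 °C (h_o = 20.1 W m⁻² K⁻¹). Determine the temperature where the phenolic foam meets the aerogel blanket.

T = -93.2 °C

Treat each layer as a resistance in series:
  R_titanium = (1/7.96 − 1/7.99)/(4πk) = 4.717×10^-4/(4π·25.5) = 1.472×10^-6 K/W
  R_phenolic foam = (1/7.99 − 1/8.43)/(4πk) = 0.006532/(4π·0.0250) = 0.02079 K/W
  R_aerogel blanket = (1/8.43 − 1/9.03)/(4πk) = 0.007882/(4π·0.0173) = 0.03626 K/W
  R_conv,out = 1/(4πr²h) = 1/(4π·9.03²·20.1) = 4.855×10^-5 K/W
ΣR = 1.472×10^-6 + 0.02079 + 0.03626 + 4.855×10^-5 = 0.05710 K/W
Q = ΔT/ΣR = (-153 °C − 11.1 °C)/0.05710 = -2874 W
From the inner boundary to the phenolic foam/aerogel blanket interface, ΣR_partial = 0.02079 K/W.
T_interface = T_in − Q·ΣR_partial = -153 °C − (-2874)(0.02079) = -93.2 °C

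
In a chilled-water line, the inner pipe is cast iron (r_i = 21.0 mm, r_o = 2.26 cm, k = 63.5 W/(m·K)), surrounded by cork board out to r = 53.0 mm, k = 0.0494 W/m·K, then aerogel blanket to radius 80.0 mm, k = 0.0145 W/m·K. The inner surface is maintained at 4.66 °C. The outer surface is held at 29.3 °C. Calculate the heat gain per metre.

Q' = 3.39 W/m

Resistance network (inner→outer):
  R'_cast iron = ln(0.0226/0.0210)/(2πk) = 0.07343/(2π·63.5) = 1.840×10^-4 m·K/W
  R'_cork board = ln(0.0530/0.0226)/(2πk) = 0.8523/(2π·0.0494) = 2.746 m·K/W
  R'_aerogel blanket = ln(0.0800/0.0530)/(2πk) = 0.4117/(2π·0.0145) = 4.519 m·K/W
ΣR = 1.840×10^-4 + 2.746 + 4.519 = 7.265 m·K/W
Q' = ΔT/ΣR = (4.66 °C − 29.3 °C)/7.265 = -3.39 W/m
(Negative Q' ⇒ heat flows inward; heat gain = 3.39 W/m.)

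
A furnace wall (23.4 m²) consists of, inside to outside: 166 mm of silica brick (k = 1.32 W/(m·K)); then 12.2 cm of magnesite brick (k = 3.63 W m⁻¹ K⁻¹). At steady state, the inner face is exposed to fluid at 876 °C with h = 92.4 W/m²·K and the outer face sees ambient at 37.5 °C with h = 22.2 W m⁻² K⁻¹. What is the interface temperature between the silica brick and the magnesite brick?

T = 344 °C

Resistance network (inner→outer):
  R_conv,in = 1/(hA) = 1/(92.4·23.4) = 4.625×10^-4 K/W
  R_silica brick = L/(kA) = 0.166/(1.32·23.4) = 0.005374 K/W
  R_magnesite brick = L/(kA) = 0.122/(3.63·23.4) = 0.001436 K/W
  R_conv,out = 1/(hA) = 1/(22.2·23.4) = 0.001925 K/W
ΣR = 4.625×10^-4 + 0.005374 + 0.001436 + 0.001925 = 0.009198 K/W
Q = ΔT/ΣR = (876 °C − 37.5 °C)/0.009198 = 91160 W
From the inner boundary to the silica brick/magnesite brick interface, ΣR_partial = 0.005837 K/W.
T_interface = T_in − Q·ΣR_partial = 876 °C − (91160)(0.005837) = 344 °C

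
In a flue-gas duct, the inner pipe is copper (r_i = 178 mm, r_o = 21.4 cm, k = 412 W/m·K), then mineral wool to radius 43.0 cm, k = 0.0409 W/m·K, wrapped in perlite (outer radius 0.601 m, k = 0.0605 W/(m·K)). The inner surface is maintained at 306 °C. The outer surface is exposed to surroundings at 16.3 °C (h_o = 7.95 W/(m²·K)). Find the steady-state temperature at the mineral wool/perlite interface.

Resistance network (inner→outer):
  R'_copper = ln(0.214/0.178)/(2πk) = 0.1842/(2π·412) = 7.115×10^-5 m·K/W
  R'_mineral wool = ln(0.430/0.214)/(2πk) = 0.6978/(2π·0.0409) = 2.715 m·K/W
  R'_perlite = ln(0.601/0.430)/(2πk) = 0.3348/(2π·0.0605) = 0.8808 m·K/W
  R'_conv,out = 1/(2πr h) = 1/(2π·0.601·7.95) = 0.03331 m·K/W
ΣR = 7.115×10^-5 + 2.715 + 0.8808 + 0.03331 = 3.629 m·K/W
Q' = ΔT/ΣR = (306 °C − 16.3 °C)/3.629 = 79.83 W/m
From the inner boundary to the mineral wool/perlite interface, ΣR_partial = 2.715 m·K/W.
T_interface = T_in − Q'·ΣR_partial = 306 °C − (79.83)(2.715) = 89.3 °C

T = 89.3 °C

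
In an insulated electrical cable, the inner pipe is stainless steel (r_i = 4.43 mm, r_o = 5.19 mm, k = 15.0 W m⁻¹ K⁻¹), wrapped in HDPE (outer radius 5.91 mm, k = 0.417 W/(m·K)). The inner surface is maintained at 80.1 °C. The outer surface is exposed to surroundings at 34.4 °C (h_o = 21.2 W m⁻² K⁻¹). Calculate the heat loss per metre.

Treat each layer as a resistance in series:
  R'_stainless steel = ln(0.00519/0.00443)/(2πk) = 0.1583/(2π·15.0) = 0.001680 m·K/W
  R'_HDPE = ln(0.00591/0.00519)/(2πk) = 0.1299/(2π·0.417) = 0.04958 m·K/W
  R'_conv,out = 1/(2πr h) = 1/(2π·0.00591·21.2) = 1.270 m·K/W
ΣR = 0.001680 + 0.04958 + 1.270 = 1.321 m·K/W
Q' = ΔT/ΣR = (80.1 °C − 34.4 °C)/1.321 = 34.6 W/m

Q' = 34.6 W/m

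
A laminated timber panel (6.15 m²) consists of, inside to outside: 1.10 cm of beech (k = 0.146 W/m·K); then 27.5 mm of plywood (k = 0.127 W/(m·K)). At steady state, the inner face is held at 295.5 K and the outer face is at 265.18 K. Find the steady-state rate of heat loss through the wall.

Q = 639 W

Treat each layer as a resistance in series:
  R_beech = L/(kA) = 0.0110/(0.146·6.15) = 0.01225 K/W
  R_plywood = L/(kA) = 0.0275/(0.127·6.15) = 0.03521 K/W
ΣR = 0.01225 + 0.03521 = 0.04746 K/W
Q = ΔT/ΣR = (295.5 K − 265.18 K)/0.04746 = 639 W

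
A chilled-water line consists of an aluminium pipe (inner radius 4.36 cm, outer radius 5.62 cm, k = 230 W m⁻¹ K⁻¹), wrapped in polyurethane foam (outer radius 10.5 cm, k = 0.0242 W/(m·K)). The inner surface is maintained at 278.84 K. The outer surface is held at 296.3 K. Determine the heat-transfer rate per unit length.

Q' = 4.25 W/m

Treat each layer as a resistance in series:
  R'_aluminium = ln(0.0562/0.0436)/(2πk) = 0.2539/(2π·230) = 1.757×10^-4 m·K/W
  R'_polyurethane foam = ln(0.105/0.0562)/(2πk) = 0.6250/(2π·0.0242) = 4.111 m·K/W
ΣR = 1.757×10^-4 + 4.111 = 4.111 m·K/W
Q' = ΔT/ΣR = (278.84 K − 296.3 K)/4.111 = -4.25 W/m
(Negative Q' ⇒ heat flows inward; heat gain = 4.25 W/m.)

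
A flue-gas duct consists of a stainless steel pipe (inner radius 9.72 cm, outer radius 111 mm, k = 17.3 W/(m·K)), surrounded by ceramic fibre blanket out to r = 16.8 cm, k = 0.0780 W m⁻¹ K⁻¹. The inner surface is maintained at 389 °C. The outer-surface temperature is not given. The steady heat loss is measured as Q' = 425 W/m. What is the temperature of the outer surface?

T_out = 29.1 °C

Series resistances:
  R'_stainless steel = ln(0.111/0.0972)/(2πk) = 0.1328/(2π·17.3) = 0.001221 m·K/W
  R'_ceramic fibre blanket = ln(0.168/0.111)/(2πk) = 0.4144/(2π·0.0780) = 0.8456 m·K/W
ΣR = 0.8469 m·K/W
ΔT = Q'·ΣR = 425 × 0.8469 = 359.9 K
Heat flows outward, so T_out = T_in − ΔT = 389 − 359.9 = 29.1 °C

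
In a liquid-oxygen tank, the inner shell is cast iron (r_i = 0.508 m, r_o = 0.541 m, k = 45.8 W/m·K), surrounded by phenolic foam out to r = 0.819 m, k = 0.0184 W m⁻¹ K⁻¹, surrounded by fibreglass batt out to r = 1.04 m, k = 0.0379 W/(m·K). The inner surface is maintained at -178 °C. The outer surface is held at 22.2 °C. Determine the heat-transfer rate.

Q = 61.4 W

Series thermal resistances, inner to outer:
  R_cast iron = (1/0.508 − 1/0.541)/(4πk) = 0.1201/(4π·45.8) = 2.086×10^-4 K/W
  R_phenolic foam = (1/0.541 − 1/0.819)/(4πk) = 0.6274/(4π·0.0184) = 2.714 K/W
  R_fibreglass batt = (1/0.819 − 1/1.04)/(4πk) = 0.2595/(4π·0.0379) = 0.5448 K/W
ΣR = 2.086×10^-4 + 2.714 + 0.5448 = 3.259 K/W
Q = ΔT/ΣR = (-178 °C − 22.2 °C)/3.259 = -61.4 W
(Negative Q ⇒ heat flows inward; heat gain = 61.4 W.)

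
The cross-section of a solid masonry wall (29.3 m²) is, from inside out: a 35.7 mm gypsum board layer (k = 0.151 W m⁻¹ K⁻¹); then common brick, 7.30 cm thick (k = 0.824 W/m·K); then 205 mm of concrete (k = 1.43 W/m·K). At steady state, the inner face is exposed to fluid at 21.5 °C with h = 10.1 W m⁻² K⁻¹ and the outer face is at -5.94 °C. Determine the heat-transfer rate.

Series thermal resistances, inner to outer:
  R_conv,in = 1/(hA) = 1/(10.1·29.3) = 0.003379 K/W
  R_gypsum board = L/(kA) = 0.0357/(0.151·29.3) = 0.008069 K/W
  R_common brick = L/(kA) = 0.0730/(0.824·29.3) = 0.003024 K/W
  R_concrete = L/(kA) = 0.205/(1.43·29.3) = 0.004893 K/W
ΣR = 0.003379 + 0.008069 + 0.003024 + 0.004893 = 0.01937 K/W
Q = ΔT/ΣR = (21.5 °C − -5.94 °C)/0.01937 = 1420 W

Q = 1420 W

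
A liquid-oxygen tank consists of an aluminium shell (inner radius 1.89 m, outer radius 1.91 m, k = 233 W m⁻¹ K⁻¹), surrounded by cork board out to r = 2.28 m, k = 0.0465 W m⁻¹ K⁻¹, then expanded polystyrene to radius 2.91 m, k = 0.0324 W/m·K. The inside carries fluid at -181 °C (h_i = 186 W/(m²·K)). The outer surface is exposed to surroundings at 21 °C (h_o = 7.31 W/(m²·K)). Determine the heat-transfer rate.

Q = 532 W

Series thermal resistances, inner to outer:
  R_conv,in = 1/(4πr²h) = 1/(4π·1.89²·186) = 1.198×10^-4 K/W
  R_aluminium = (1/1.89 − 1/1.91)/(4πk) = 0.005540/(4π·233) = 1.892×10^-6 K/W
  R_cork board = (1/1.91 − 1/2.28)/(4πk) = 0.08496/(4π·0.0465) = 0.1454 K/W
  R_expanded polystyrene = (1/2.28 − 1/2.91)/(4πk) = 0.09495/(4π·0.0324) = 0.2332 K/W
  R_conv,out = 1/(4πr²h) = 1/(4π·2.91²·7.31) = 0.001286 K/W
ΣR = 1.198×10^-4 + 1.892×10^-6 + 0.1454 + 0.2332 + 0.001286 = 0.3800 K/W
Q = ΔT/ΣR = (-181 °C − 21 °C)/0.3800 = -532 W
(Negative Q ⇒ heat flows inward; heat gain = 532 W.)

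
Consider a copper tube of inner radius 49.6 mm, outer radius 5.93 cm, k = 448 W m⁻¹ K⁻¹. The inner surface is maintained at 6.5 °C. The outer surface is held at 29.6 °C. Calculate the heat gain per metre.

Q' = 2πk·ΔT/ln(r₂/r₁) = 2π × 448 × 23.1 / ln(0.0593/0.0496) = 3.64×10^5 W/m

Q' = 364 kW/m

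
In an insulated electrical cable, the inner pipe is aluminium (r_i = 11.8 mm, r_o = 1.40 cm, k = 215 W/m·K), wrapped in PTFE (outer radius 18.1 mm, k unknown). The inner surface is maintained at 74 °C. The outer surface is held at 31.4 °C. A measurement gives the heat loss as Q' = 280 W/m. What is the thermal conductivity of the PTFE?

ΣR = ΔT/Q' = |74 − 31.4|/280 = 0.1521 m·K/W
Known resistances:
  R'_aluminium = ln(0.0140/0.0118)/(2πk) = 0.1710/(2π·215) = 1.266×10^-4 m·K/W
R_PTFE = ΣR − ΣR_known = 0.1521 − 1.266×10^-4 = 0.1520 m·K/W
ln(r₂/r₁)/(2πk) = 0.1520 ⇒ k = 0.2569/(2π·0.1520) = 0.269 W/m·K

k = 0.269 W/m·K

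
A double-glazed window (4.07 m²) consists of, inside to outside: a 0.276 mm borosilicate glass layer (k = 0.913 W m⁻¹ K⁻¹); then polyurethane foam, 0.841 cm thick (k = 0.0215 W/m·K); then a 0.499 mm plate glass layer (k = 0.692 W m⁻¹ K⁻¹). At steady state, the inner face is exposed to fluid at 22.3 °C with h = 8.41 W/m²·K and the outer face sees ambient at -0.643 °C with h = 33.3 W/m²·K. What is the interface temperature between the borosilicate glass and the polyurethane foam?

Series thermal resistances, inner to outer:
  R_conv,in = 1/(hA) = 1/(8.41·4.07) = 0.02922 K/W
  R_borosilicate glass = L/(kA) = 2.76×10^-4/(0.913·4.07) = 7.428×10^-5 K/W
  R_polyurethane foam = L/(kA) = 0.00841/(0.0215·4.07) = 0.09611 K/W
  R_plate glass = L/(kA) = 4.99×10^-4/(0.692·4.07) = 1.772×10^-4 K/W
  R_conv,out = 1/(hA) = 1/(33.3·4.07) = 0.007378 K/W
ΣR = 0.02922 + 7.428×10^-5 + 0.09611 + 1.772×10^-4 + 0.007378 = 0.1330 K/W
Q = ΔT/ΣR = (22.3 °C − -0.643 °C)/0.1330 = 172.5 W
From the inner boundary to the borosilicate glass/polyurethane foam interface, ΣR_partial = 0.02929 K/W.
T_interface = T_in − Q·ΣR_partial = 22.3 °C − (172.5)(0.02929) = 17.2 °C

T = 17.2 °C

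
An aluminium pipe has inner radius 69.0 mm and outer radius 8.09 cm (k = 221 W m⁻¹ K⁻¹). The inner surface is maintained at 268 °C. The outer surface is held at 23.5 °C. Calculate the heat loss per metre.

Q' = 2130 kW/m

Q' = 2πk·ΔT/ln(r₂/r₁) = 2π × 221 × 244.5 / ln(0.0809/0.0690) = 2.13×10^6 W/m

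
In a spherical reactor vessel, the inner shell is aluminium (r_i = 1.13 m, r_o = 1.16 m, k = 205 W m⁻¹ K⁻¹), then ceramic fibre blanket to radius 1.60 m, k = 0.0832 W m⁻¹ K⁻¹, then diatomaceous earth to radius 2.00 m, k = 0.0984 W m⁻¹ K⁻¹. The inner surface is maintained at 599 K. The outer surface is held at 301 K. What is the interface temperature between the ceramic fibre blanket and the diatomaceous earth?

Resistance network (inner→outer):
  R_aluminium = (1/1.13 − 1/1.16)/(4πk) = 0.02289/(4π·205) = 8.884×10^-6 K/W
  R_ceramic fibre blanket = (1/1.16 − 1/1.60)/(4πk) = 0.2371/(4π·0.0832) = 0.2267 K/W
  R_diatomaceous earth = (1/1.60 − 1/2.00)/(4πk) = 0.1250/(4π·0.0984) = 0.1011 K/W
ΣR = 8.884×10^-6 + 0.2267 + 0.1011 = 0.3278 K/W
Q = ΔT/ΣR = (599 K − 301 K)/0.3278 = 909.1 W
From the inner boundary to the ceramic fibre blanket/diatomaceous earth interface, ΣR_partial = 0.2267 K/W.
T_interface = T_in − Q·ΣR_partial = 599 K − (909.1)(0.2267) = 393 K

T = 393 K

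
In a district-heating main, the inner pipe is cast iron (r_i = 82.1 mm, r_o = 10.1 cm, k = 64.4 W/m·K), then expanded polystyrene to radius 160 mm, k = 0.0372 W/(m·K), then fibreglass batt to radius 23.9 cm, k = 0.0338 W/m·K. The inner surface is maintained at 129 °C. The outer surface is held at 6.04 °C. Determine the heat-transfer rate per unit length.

Resistance network (inner→outer):
  R'_cast iron = ln(0.101/0.0821)/(2πk) = 0.2072/(2π·64.4) = 5.120×10^-4 m·K/W
  R'_expanded polystyrene = ln(0.160/0.101)/(2πk) = 0.4601/(2π·0.0372) = 1.968 m·K/W
  R'_fibreglass batt = ln(0.239/0.160)/(2πk) = 0.4013/(2π·0.0338) = 1.890 m·K/W
ΣR = 5.120×10^-4 + 1.968 + 1.890 = 3.859 m·K/W
Q' = ΔT/ΣR = (129 °C − 6.04 °C)/3.859 = 31.9 W/m

Q' = 31.9 W/m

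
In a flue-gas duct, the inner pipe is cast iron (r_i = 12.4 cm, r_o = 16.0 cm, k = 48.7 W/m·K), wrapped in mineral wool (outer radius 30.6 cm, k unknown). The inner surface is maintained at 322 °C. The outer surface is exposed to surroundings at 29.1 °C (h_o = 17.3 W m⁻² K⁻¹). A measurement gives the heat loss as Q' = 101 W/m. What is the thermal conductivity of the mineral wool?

k = 0.0360 W/m·K

ΣR = ΔT/Q' = |322 − 29.1|/101 = 2.900 m·K/W
Known resistances:
  R'_cast iron = ln(0.160/0.124)/(2πk) = 0.2549/(2π·48.7) = 8.330×10^-4 m·K/W
  R'_conv,out = 1/(2πr h) = 1/(2π·0.306·17.3) = 0.03006 m·K/W
R_mineral wool = ΣR − ΣR_known = 2.900 − 0.03089 = 2.869 m·K/W
ln(r₂/r₁)/(2πk) = 2.869 ⇒ k = 0.6484/(2π·2.869) = 0.0360 W/m·K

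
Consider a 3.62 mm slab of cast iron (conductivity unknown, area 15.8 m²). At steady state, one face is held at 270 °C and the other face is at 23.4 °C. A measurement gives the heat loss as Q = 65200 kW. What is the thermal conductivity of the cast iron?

k = 60.6 W/m·K

ΣR = ΔT/Q = |270 − 23.4|/6.52×10^7 = 3.782×10^-6 K/W
L/(kA) = 3.782×10^-6 ⇒ k = 0.00362/(3.782×10^-6·15.8) = 60.6 W/m·K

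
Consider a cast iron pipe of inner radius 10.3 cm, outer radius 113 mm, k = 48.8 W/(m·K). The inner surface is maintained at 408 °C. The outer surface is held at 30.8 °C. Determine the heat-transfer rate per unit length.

Q' = 1.25×10^6 W/m

Q' = 2πk·ΔT/ln(r₂/r₁) = 2π × 48.8 × 377.2 / ln(0.113/0.103) = 1.25×10^6 W/m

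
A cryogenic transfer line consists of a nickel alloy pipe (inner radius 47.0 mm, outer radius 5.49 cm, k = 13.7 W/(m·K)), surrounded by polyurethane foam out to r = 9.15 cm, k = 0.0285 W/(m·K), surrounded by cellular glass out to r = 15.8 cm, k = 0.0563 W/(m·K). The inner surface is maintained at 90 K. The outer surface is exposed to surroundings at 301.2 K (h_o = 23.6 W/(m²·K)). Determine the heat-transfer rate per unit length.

Q' = 47.6 W/m

Series thermal resistances, inner to outer:
  R'_nickel alloy = ln(0.0549/0.0470)/(2πk) = 0.1554/(2π·13.7) = 0.001805 m·K/W
  R'_polyurethane foam = ln(0.0915/0.0549)/(2πk) = 0.5108/(2π·0.0285) = 2.853 m·K/W
  R'_cellular glass = ln(0.158/0.0915)/(2πk) = 0.5463/(2π·0.0563) = 1.544 m·K/W
  R'_conv,out = 1/(2πr h) = 1/(2π·0.158·23.6) = 0.04268 m·K/W
ΣR = 0.001805 + 2.853 + 1.544 + 0.04268 = 4.441 m·K/W
Q' = ΔT/ΣR = (90 K − 301.2 K)/4.441 = -47.6 W/m
(Negative Q' ⇒ heat flows inward; heat gain = 47.6 W/m.)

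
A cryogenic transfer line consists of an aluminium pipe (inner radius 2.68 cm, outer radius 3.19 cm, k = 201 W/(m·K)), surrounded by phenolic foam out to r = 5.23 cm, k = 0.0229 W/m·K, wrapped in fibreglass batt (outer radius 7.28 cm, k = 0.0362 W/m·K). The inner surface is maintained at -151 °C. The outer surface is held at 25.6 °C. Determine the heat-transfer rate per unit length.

Resistance network (inner→outer):
  R'_aluminium = ln(0.0319/0.0268)/(2πk) = 0.1742/(2π·201) = 1.379×10^-4 m·K/W
  R'_phenolic foam = ln(0.0523/0.0319)/(2πk) = 0.4944/(2π·0.0229) = 3.436 m·K/W
  R'_fibreglass batt = ln(0.0728/0.0523)/(2πk) = 0.3307/(2π·0.0362) = 1.454 m·K/W
ΣR = 1.379×10^-4 + 3.436 + 1.454 = 4.890 m·K/W
Q' = ΔT/ΣR = (-151 °C − 25.6 °C)/4.890 = -36.1 W/m
(Negative Q' ⇒ heat flows inward; heat gain = 36.1 W/m.)

Q' = 36.1 W/m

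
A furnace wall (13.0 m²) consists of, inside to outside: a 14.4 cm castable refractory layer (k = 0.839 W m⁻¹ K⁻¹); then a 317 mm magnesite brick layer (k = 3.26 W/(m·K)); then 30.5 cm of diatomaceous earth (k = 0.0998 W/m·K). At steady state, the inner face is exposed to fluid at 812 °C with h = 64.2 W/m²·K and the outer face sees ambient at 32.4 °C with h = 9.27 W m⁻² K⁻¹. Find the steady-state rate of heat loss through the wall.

Series thermal resistances, inner to outer:
  R_conv,in = 1/(hA) = 1/(64.2·13.0) = 0.001198 K/W
  R_castable refractory = L/(kA) = 0.144/(0.839·13.0) = 0.01320 K/W
  R_magnesite brick = L/(kA) = 0.317/(3.26·13.0) = 0.007480 K/W
  R_diatomaceous earth = L/(kA) = 0.305/(0.0998·13.0) = 0.2351 K/W
  R_conv,out = 1/(hA) = 1/(9.27·13.0) = 0.008298 K/W
ΣR = 0.001198 + 0.01320 + 0.007480 + 0.2351 + 0.008298 = 0.2653 K/W
Q = ΔT/ΣR = (812 °C − 32.4 °C)/0.2653 = 2940 W

Q = 2.94 kW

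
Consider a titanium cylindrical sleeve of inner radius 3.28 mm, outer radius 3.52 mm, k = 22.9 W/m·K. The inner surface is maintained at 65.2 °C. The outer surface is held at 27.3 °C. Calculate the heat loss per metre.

Q' = 2πk·ΔT/ln(r₂/r₁) = 2π × 22.9 × 37.9 / ln(0.00352/0.00328) = 77200 W/m

Q' = 77.2 kW/m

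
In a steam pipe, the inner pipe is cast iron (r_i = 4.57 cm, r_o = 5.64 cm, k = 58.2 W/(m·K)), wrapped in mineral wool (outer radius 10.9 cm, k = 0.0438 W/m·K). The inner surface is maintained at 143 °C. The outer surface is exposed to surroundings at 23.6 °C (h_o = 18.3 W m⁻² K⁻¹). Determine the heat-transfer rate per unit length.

Q' = 48.3 W/m

Treat each layer as a resistance in series:
  R'_cast iron = ln(0.0564/0.0457)/(2πk) = 0.2104/(2π·58.2) = 5.753×10^-4 m·K/W
  R'_mineral wool = ln(0.109/0.0564)/(2πk) = 0.6589/(2π·0.0438) = 2.394 m·K/W
  R'_conv,out = 1/(2πr h) = 1/(2π·0.109·18.3) = 0.07979 m·K/W
ΣR = 5.753×10^-4 + 2.394 + 0.07979 = 2.474 m·K/W
Q' = ΔT/ΣR = (143 °C − 23.6 °C)/2.474 = 48.3 W/m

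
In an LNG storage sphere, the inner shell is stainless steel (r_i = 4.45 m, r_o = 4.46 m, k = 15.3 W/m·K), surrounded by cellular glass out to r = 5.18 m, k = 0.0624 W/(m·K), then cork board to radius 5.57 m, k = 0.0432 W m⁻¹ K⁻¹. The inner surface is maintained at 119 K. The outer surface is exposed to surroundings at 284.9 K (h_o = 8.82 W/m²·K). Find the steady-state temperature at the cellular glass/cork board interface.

Treat each layer as a resistance in series:
  R_stainless steel = (1/4.45 − 1/4.46)/(4πk) = 5.039×10^-4/(4π·15.3) = 2.621×10^-6 K/W
  R_cellular glass = (1/4.46 − 1/5.18)/(4πk) = 0.03117/(4π·0.0624) = 0.03974 K/W
  R_cork board = (1/5.18 − 1/5.57)/(4πk) = 0.01352/(4π·0.0432) = 0.02490 K/W
  R_conv,out = 1/(4πr²h) = 1/(4π·5.57²·8.82) = 2.908×10^-4 K/W
ΣR = 2.621×10^-6 + 0.03974 + 0.02490 + 2.908×10^-4 = 0.06493 K/W
Q = ΔT/ΣR = (119 K − 284.9 K)/0.06493 = -2555 W
From the inner boundary to the cellular glass/cork board interface, ΣR_partial = 0.03974 K/W.
T_interface = T_in − Q·ΣR_partial = 119 K − (-2555)(0.03974) = 220.5 K

T = 220.5 K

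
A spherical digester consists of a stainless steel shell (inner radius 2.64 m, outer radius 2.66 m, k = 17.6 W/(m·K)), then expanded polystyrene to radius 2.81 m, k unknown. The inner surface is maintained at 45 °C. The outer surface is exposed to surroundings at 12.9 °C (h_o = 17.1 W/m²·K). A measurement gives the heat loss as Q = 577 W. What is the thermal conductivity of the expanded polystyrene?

ΣR = ΔT/Q = |45 − 12.9|/577 = 0.05563 K/W
Known resistances:
  R_stainless steel = (1/2.64 − 1/2.66)/(4πk) = 0.002848/(4π·17.6) = 1.288×10^-5 K/W
  R_conv,out = 1/(4πr²h) = 1/(4π·2.81²·17.1) = 5.894×10^-4 K/W
R_expanded polystyrene = ΣR − ΣR_known = 0.05563 − 6.023×10^-4 = 0.05503 K/W
(1/r₁−1/r₂)/(4πk) = 0.05503 ⇒ k = 0.02007/(4π·0.05503) = 0.0290 W/m·K

k = 0.0290 W/m·K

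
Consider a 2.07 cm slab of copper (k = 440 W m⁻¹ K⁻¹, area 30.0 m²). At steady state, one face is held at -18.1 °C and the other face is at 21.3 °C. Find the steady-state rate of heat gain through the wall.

Q = kA·ΔT/L = 440 × 30.0 × |-18.1 °C − 21.3 °C| / 0.0207 = 2.51×10^7 W

Q = 25100 kW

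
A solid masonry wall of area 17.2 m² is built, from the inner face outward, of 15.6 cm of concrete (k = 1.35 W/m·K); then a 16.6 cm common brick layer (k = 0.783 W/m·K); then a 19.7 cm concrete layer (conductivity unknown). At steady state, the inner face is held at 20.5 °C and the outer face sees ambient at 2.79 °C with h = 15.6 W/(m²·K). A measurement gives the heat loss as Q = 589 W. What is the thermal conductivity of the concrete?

ΣR = ΔT/Q = |20.5 − 2.79|/589 = 0.03007 K/W
Known resistances:
  R_concrete = L/(kA) = 0.156/(1.35·17.2) = 0.006718 K/W
  R_common brick = L/(kA) = 0.166/(0.783·17.2) = 0.01233 K/W
  R_conv,out = 1/(hA) = 1/(15.6·17.2) = 0.003727 K/W
R_concrete = ΣR − ΣR_known = 0.03007 − 0.02278 = 0.007290 K/W
L/(kA) = 0.007290 ⇒ k = 0.197/(0.007290·17.2) = 1.57 W/m·K

k = 1.57 W/m·K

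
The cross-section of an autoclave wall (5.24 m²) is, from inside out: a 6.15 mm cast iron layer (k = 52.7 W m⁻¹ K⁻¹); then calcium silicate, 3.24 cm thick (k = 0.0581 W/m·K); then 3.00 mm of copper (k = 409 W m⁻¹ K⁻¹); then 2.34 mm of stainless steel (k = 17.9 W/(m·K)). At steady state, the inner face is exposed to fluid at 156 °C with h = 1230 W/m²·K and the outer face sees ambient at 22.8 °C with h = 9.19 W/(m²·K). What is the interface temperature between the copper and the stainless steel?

T = 44.5 °C

Treat each layer as a resistance in series:
  R_conv,in = 1/(hA) = 1/(1230·5.24) = 1.552×10^-4 K/W
  R_cast iron = L/(kA) = 0.00615/(52.7·5.24) = 2.227×10^-5 K/W
  R_calcium silicate = L/(kA) = 0.0324/(0.0581·5.24) = 0.1064 K/W
  R_copper = L/(kA) = 0.00300/(409·5.24) = 1.400×10^-6 K/W
  R_stainless steel = L/(kA) = 0.00234/(17.9·5.24) = 2.495×10^-5 K/W
  R_conv,out = 1/(hA) = 1/(9.19·5.24) = 0.02077 K/W
ΣR = 1.552×10^-4 + 2.227×10^-5 + 0.1064 + 1.400×10^-6 + 2.495×10^-5 + 0.02077 = 0.1274 K/W
Q = ΔT/ΣR = (156 °C − 22.8 °C)/0.1274 = 1046 W
From the inner boundary to the copper/stainless steel interface, ΣR_partial = 0.1066 K/W.
T_interface = T_in − Q·ΣR_partial = 156 °C − (1046)(0.1066) = 44.5 °C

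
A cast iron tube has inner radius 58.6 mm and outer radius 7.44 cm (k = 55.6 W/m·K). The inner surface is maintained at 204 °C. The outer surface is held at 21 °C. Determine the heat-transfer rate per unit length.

Q' = 2.68×10^5 W/m

Q' = 2πk·ΔT/ln(r₂/r₁) = 2π × 55.6 × 183 / ln(0.0744/0.0586) = 2.68×10^5 W/m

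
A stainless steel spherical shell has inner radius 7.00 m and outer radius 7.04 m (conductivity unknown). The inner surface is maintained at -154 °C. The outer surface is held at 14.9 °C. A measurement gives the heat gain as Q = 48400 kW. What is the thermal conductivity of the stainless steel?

ΣR = ΔT/Q = |-154 − 14.9|/4.84×10^7 = 3.490×10^-6 K/W
(1/r₁−1/r₂)/(4πk) = 3.490×10^-6 ⇒ k = 8.117×10^-4/(4π·3.490×10^-6) = 18.5 W/m·K

k = 18.5 W/m·K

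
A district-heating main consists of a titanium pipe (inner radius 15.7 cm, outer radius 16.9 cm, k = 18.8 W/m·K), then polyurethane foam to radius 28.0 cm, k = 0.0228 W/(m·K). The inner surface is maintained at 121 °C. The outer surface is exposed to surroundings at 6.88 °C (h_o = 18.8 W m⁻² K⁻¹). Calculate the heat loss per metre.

Q' = 32.1 W/m

Resistance network (inner→outer):
  R'_titanium = ln(0.169/0.157)/(2πk) = 0.07365/(2π·18.8) = 6.235×10^-4 m·K/W
  R'_polyurethane foam = ln(0.280/0.169)/(2πk) = 0.5049/(2π·0.0228) = 3.524 m·K/W
  R'_conv,out = 1/(2πr h) = 1/(2π·0.280·18.8) = 0.03023 m·K/W
ΣR = 6.235×10^-4 + 3.524 + 0.03023 = 3.555 m·K/W
Q' = ΔT/ΣR = (121 °C − 6.88 °C)/3.555 = 32.1 W/m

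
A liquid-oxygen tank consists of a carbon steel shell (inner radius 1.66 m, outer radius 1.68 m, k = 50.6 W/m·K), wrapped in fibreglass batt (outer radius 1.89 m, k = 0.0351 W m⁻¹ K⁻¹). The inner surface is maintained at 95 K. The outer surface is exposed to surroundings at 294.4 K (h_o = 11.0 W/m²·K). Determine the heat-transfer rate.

Q = 1310 W

Series thermal resistances, inner to outer:
  R_carbon steel = (1/1.66 − 1/1.68)/(4πk) = 0.007172/(4π·50.6) = 1.128×10^-5 K/W
  R_fibreglass batt = (1/1.68 − 1/1.89)/(4πk) = 0.06614/(4π·0.0351) = 0.1499 K/W
  R_conv,out = 1/(4πr²h) = 1/(4π·1.89²·11.0) = 0.002025 K/W
ΣR = 1.128×10^-5 + 0.1499 + 0.002025 = 0.1519 K/W
Q = ΔT/ΣR = (95 K − 294.4 K)/0.1519 = -1310 W
(Negative Q ⇒ heat flows inward; heat gain = 1310 W.)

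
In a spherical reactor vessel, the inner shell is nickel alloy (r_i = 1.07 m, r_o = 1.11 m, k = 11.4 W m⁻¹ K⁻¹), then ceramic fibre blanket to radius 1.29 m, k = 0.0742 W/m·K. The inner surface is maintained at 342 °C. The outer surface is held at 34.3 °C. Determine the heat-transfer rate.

Q = 2280 W

Treat each layer as a resistance in series:
  R_nickel alloy = (1/1.07 − 1/1.11)/(4πk) = 0.03368/(4π·11.4) = 2.351×10^-4 K/W
  R_ceramic fibre blanket = (1/1.11 − 1/1.29)/(4πk) = 0.1257/(4π·0.0742) = 0.1348 K/W
ΣR = 2.351×10^-4 + 0.1348 = 0.1350 K/W
Q = ΔT/ΣR = (342 °C − 34.3 °C)/0.1350 = 2280 W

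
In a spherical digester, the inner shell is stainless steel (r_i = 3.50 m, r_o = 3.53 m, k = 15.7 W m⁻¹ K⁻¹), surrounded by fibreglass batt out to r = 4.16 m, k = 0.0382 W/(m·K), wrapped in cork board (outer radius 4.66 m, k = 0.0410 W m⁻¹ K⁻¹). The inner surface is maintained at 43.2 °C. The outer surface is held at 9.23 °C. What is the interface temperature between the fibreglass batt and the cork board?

Resistance network (inner→outer):
  R_stainless steel = (1/3.50 − 1/3.53)/(4πk) = 0.002428/(4π·15.7) = 1.231×10^-5 K/W
  R_fibreglass batt = (1/3.53 − 1/4.16)/(4πk) = 0.04290/(4π·0.0382) = 0.08937 K/W
  R_cork board = (1/4.16 − 1/4.66)/(4πk) = 0.02579/(4π·0.0410) = 0.05006 K/W
ΣR = 1.231×10^-5 + 0.08937 + 0.05006 = 0.1394 K/W
Q = ΔT/ΣR = (43.2 °C − 9.23 °C)/0.1394 = 243.7 W
From the inner boundary to the fibreglass batt/cork board interface, ΣR_partial = 0.08938 K/W.
T_interface = T_in − Q·ΣR_partial = 43.2 °C − (243.7)(0.08938) = 21.4 °C

T = 21.4 °C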